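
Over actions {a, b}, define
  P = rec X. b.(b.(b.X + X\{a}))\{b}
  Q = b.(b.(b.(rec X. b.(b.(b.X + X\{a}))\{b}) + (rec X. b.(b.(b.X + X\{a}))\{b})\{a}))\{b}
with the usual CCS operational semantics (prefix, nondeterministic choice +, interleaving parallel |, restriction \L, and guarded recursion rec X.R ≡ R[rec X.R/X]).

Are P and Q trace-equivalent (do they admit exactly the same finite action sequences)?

traces(P) = traces(Q)

P's transition system — 2 states:
  u0 = rec X. b.(b.(b.X + X\{a}))\{b} :: --b--▸ u1
  u1 = (b.(b.(rec X. b.(b.(b.X + X\{a}))\{b}) + (rec X. b.(b.(b.X + X\{a}))\{b})\{a}))\{b} :: stopped
Q's transition system — 2 states:
  v0 = b.(b.(b.(rec X. b.(b.(b.X + X\{a}))\{b}) + (rec X. b.(b.(b.X + X\{a}))\{b})\{a}))\{b} :: --b--▸ v1
  v1 = (b.(b.(rec X. b.(b.(b.X + X\{a}))\{b}) + (rec X. b.(b.(b.X + X\{a}))\{b})\{a}))\{b} :: stopped
Bisimilarity quotient blocks:
  B0 = {u0, v0}
  B1 = {u1, v1}
u0 ∈ B0, v0 ∈ B0 → same block
Bisimilar ⇒ trace-equivalent.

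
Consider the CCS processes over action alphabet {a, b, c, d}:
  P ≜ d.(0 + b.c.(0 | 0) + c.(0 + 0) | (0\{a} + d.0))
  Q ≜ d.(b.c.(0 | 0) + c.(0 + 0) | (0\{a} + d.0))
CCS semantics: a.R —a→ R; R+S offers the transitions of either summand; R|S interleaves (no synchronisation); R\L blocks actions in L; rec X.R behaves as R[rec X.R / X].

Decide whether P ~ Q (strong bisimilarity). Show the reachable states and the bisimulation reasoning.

P ~ Q

Reachable graph of P (7 states):
  u0 = d.(0 + b.c.(0 | 0) + c.(0 + 0) | (0\{a} + d.0)) → —d→ u1
  u1 = 0 + b.c.(0 | 0) + c.(0 + 0) | (0\{a} + d.0) → —b→ u2, —c→ u3, —d→ u4
  u2 = c.(0 | 0) → —c→ u5
  u3 = (0 + 0) | (0\{a} + d.0) → —d→ u6
  u4 = c.(0 + 0) | 0 → —c→ u6
  u5 = 0 | 0 → ·
  u6 = (0 + 0) | 0 → ·
Reachable graph of Q (7 states):
  v0 = d.(b.c.(0 | 0) + c.(0 + 0) | (0\{a} + d.0)) → —d→ v1
  v1 = b.c.(0 | 0) + c.(0 + 0) | (0\{a} + d.0) → —b→ v2, —c→ v3, —d→ v4
  v2 = c.(0 | 0) → —c→ v5
  v3 = (0 + 0) | (0\{a} + d.0) → —d→ v6
  v4 = c.(0 + 0) | 0 → —c→ v6
  v5 = 0 | 0 → ·
  v6 = (0 + 0) | 0 → ·
Partition-refinement fixed point:
  B0 = {u0, v0}
  B1 = {u1, v1}
  B2 = {u3, v3}
  B3 = {u5, u6, v5, v6}
  B4 = {u2, u4, v2, v4}
u0 ∈ B0, v0 ∈ B0 → same block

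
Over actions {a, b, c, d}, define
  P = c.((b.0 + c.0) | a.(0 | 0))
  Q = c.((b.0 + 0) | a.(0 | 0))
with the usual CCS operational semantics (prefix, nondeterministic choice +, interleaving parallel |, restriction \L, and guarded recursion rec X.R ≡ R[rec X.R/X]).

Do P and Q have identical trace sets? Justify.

Reachable graph of P (5 states):
  p0 = c.((b.0 + c.0) | a.(0 | 0)) | —c→ p1
  p1 = (b.0 + c.0) | a.(0 | 0) | —a→ p2, —b→ p3, —c→ p3
  p2 = (b.0 + c.0) | (0 | 0) | —b→ p4, —c→ p4
  p3 = 0 | a.(0 | 0) | —a→ p4
  p4 = 0 | (0 | 0) | deadlocked
Reachable graph of Q (5 states):
  q0 = c.((b.0 + 0) | a.(0 | 0)) | —c→ q1
  q1 = (b.0 + 0) | a.(0 | 0) | —a→ q2, —b→ q3
  q2 = (b.0 + 0) | (0 | 0) | —b→ q4
  q3 = 0 | a.(0 | 0) | —a→ q4
  q4 = 0 | (0 | 0) | deadlocked
Executing cc from P (initial set {p0}):
  after c @ step 1: {p1}
  after c @ step 2: {p3}
  ✓ P
Executing cc from Q (initial set {q0}):
  after c @ step 1: {q1}
  after c @ step 2: ∅ (Q stuck)

trace-distinct — witness ⟨cc⟩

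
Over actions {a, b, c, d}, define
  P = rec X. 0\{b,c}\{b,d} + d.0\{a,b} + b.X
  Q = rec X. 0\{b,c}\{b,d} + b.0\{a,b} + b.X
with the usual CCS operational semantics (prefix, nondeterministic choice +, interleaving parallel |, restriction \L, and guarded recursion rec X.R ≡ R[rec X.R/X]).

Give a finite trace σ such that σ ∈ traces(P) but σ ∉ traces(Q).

Reachable graph of P (2 states):
  m0 = rec X. 0\{b,c}\{b,d} + d.0\{a,b} + b.X | ··b··> m0, ··d··> m1
  m1 = 0\{a,b} | ·
Reachable graph of Q (2 states):
  n0 = rec X. 0\{b,c}\{b,d} + b.0\{a,b} + b.X | ··b··> n0, ··b··> n1
  n1 = 0\{a,b} | ·
Trace ⟨d⟩ through P, begin at {m0}:
  after d @ step 1: {m1}
  ✓ P
Trace ⟨d⟩ through Q, begin at {n0}:
  after d @ step 1: ∅  — Q cannot continue

d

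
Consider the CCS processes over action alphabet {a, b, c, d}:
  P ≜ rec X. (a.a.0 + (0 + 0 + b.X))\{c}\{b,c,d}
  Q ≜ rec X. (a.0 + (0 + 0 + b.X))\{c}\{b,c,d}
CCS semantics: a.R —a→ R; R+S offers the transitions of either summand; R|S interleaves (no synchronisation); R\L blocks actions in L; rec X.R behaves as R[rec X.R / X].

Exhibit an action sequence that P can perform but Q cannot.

LTS(P): 3 reachable states
  s0 = rec X. (a.a.0 + (0 + 0 + b.X))\{c}\{b,c,d} → —a→ s1
  s1 = (a.0)\{c}\{b,c,d} → —a→ s2
  s2 = 0\{c}\{b,c,d} → ·
LTS(Q): 2 reachable states
  t0 = rec X. (a.0 + (0 + 0 + b.X))\{c}\{b,c,d} → —a→ t1
  t1 = 0\{c}\{b,c,d} → ·
Executing aa from P (initial set {s0}):
  step 1 (a): {s1}
  step 2 (a): {s2}
  ✓ P
Executing aa from Q (initial set {t0}):
  step 1 (a): {t1}
  step 2 (a): ∅  — Q cannot continue

aa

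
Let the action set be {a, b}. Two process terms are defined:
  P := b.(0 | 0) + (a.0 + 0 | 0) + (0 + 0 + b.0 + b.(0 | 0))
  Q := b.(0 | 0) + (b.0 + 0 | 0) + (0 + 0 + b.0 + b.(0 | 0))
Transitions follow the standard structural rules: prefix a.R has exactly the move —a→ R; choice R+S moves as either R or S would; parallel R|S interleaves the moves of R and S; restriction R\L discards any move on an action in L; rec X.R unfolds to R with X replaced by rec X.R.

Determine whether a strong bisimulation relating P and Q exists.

P ≁ Q

Reachable graph of P (3 states):
  s0 = b.(0 | 0) + (a.0 + 0 | 0) + (0 + 0 + b.0 + b.(0 | 0)) → --a--▸ s1, --b--▸ s1, --b--▸ s2
  s1 = 0 → ·
  s2 = 0 | 0 → ·
Reachable graph of Q (3 states):
  t0 = b.(0 | 0) + (b.0 + 0 | 0) + (0 + 0 + b.0 + b.(0 | 0)) → --b--▸ t1, --b--▸ t2
  t1 = 0 → ·
  t2 = 0 | 0 → ·
Coarsest stable partition (strong bisimilarity classes):
  B0 = {s0}
  B1 = {s1, s2, t1, t2}
  B2 = {t0}
s0 ∈ B0, t0 ∈ B2 → different blocks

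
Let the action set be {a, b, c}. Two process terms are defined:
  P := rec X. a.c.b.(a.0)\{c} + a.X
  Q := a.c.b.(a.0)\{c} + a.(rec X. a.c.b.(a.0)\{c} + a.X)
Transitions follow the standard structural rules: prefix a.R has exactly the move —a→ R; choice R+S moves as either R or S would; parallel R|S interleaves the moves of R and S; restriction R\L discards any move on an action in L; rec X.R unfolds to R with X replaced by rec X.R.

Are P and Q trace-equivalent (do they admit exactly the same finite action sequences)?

YES

Reachable graph of P (5 states):
  u0 = rec X. a.c.b.(a.0)\{c} + a.X → ··a··> u0, ··a··> u1
  u1 = c.b.(a.0)\{c} → ··c··> u2
  u2 = b.(a.0)\{c} → ··b··> u3
  u3 = (a.0)\{c} → ··a··> u4
  u4 = 0\{c} → (no moves)
Reachable graph of Q (6 states):
  v0 = a.c.b.(a.0)\{c} + a.(rec X. a.c.b.(a.0)\{c} + a.X) → ··a··> v1, ··a··> v2
  v1 = c.b.(a.0)\{c} → ··c··> v3
  v2 = rec X. a.c.b.(a.0)\{c} + a.X → ··a··> v1, ··a··> v2
  v3 = b.(a.0)\{c} → ··b··> v4
  v4 = (a.0)\{c} → ··a··> v5
  v5 = 0\{c} → (no moves)
Bisimilarity quotient blocks:
  B0 = {u0, v0, v2}
  B1 = {u1, v1}
  B2 = {u2, v3}
  B3 = {u3, v4}
  B4 = {u4, v5}
u0 ∈ B0, v0 ∈ B0 → same block
Bisimilar ⇒ trace-equivalent.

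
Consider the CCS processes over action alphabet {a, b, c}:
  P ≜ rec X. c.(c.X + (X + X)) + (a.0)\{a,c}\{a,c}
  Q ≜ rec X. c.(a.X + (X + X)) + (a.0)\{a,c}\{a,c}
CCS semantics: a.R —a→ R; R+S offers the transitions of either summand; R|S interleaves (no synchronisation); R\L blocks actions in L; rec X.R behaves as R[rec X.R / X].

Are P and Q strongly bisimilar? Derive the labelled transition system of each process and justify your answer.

not bisimilar

Reachable graph of P (2 states):
  s0 = rec X. c.(c.X + (X + X)) + (a.0)\{a,c}\{a,c} :: ··c··> s1
  s1 = c.(rec X. c.(c.X + (X + X)) + (a.0)\{a,c}\{a,c}) + ((rec X. c.(c.X + (X + X)) + (a.0)\{a,c}\{a,c}) + (rec X. c.(c.X + (X + X)) + (a.0)\{a,c}\{a,c})) :: ··c··> s0, ··c··> s1
Reachable graph of Q (2 states):
  t0 = rec X. c.(a.X + (X + X)) + (a.0)\{a,c}\{a,c} :: ··c··> t1
  t1 = a.(rec X. c.(a.X + (X + X)) + (a.0)\{a,c}\{a,c}) + ((rec X. c.(a.X + (X + X)) + (a.0)\{a,c}\{a,c}) + (rec X. c.(a.X + (X + X)) + (a.0)\{a,c}\{a,c})) :: ··a··> t0, ··c··> t1
Coarsest stable partition (strong bisimilarity classes):
  B0 = {s0, s1}
  B1 = {t0}
  B2 = {t1}
s0 ∈ B0, t0 ∈ B1 → different blocks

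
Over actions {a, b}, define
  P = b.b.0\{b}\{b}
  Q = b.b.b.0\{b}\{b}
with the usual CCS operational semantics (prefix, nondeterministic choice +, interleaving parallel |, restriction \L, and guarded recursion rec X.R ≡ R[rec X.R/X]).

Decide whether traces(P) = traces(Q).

traces(P) ≠ traces(Q) — witness ⟨bbb⟩

P's transition system — 3 states:
  s0 = b.b.0\{b}\{b} → =b=> s1
  s1 = b.0\{b}\{b} → =b=> s2
  s2 = 0\{b}\{b} → stopped
Q's transition system — 4 states:
  t0 = b.b.b.0\{b}\{b} → =b=> t1
  t1 = b.b.0\{b}\{b} → =b=> t2
  t2 = b.0\{b}\{b} → =b=> t3
  t3 = 0\{b}\{b} → stopped
Executing bbb from Q (initial set {t0}):
  [1] b ⇒ {t1}
  [2] b ⇒ {t2}
  [3] b ⇒ {t3}
  — Q admits the full trace.
Executing bbb from P (initial set {s0}):
  [1] b ⇒ {s1}
  [2] b ⇒ {s2}
  [3] b ⇒ ∅  — P cannot continue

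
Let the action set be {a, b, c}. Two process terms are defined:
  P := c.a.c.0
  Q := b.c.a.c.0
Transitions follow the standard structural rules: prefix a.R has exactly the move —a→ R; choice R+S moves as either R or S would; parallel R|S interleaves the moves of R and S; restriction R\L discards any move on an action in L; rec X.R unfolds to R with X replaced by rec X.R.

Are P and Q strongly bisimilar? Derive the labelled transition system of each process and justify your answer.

P ≁ Q

LTS(P): 4 reachable states
  m0 = c.a.c.0 ⊢ ··c··> m1
  m1 = a.c.0 ⊢ ··a··> m2
  m2 = c.0 ⊢ ··c··> m3
  m3 = 0 ⊢ ·
LTS(Q): 5 reachable states
  n0 = b.c.a.c.0 ⊢ ··b··> n1
  n1 = c.a.c.0 ⊢ ··c··> n2
  n2 = a.c.0 ⊢ ··a··> n3
  n3 = c.0 ⊢ ··c··> n4
  n4 = 0 ⊢ ·
Coarsest stable partition (strong bisimilarity classes):
  B0 = {m0, n1}
  B1 = {m1, n2}
  B2 = {m2, n3}
  B3 = {m3, n4}
  B4 = {n0}
m0 ∈ B0, n0 ∈ B4 → different blocks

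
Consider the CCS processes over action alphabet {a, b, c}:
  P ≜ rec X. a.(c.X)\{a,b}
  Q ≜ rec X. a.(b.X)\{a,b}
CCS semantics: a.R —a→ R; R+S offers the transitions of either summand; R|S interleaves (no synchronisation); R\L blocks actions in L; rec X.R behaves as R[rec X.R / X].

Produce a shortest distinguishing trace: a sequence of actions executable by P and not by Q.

LTS(P): 3 reachable states
  u0 = rec X. a.(c.X)\{a,b} | --a--▸ u1
  u1 = (c.(rec X. a.(c.X)\{a,b}))\{a,b} | --c--▸ u2
  u2 = (rec X. a.(c.X)\{a,b})\{a,b} | ∅
LTS(Q): 2 reachable states
  v0 = rec X. a.(b.X)\{a,b} | --a--▸ v1
  v1 = (b.(rec X. a.(b.X)\{a,b}))\{a,b} | ∅
Trace ⟨ac⟩ through P, begin at {u0}:
  after a @ step 1: {u1}
  after c @ step 2: {u2}
  P completes σ.
Trace ⟨ac⟩ through Q, begin at {v0}:
  after a @ step 1: {v1}
  after c @ step 2: ∅  — Q cannot continue

ac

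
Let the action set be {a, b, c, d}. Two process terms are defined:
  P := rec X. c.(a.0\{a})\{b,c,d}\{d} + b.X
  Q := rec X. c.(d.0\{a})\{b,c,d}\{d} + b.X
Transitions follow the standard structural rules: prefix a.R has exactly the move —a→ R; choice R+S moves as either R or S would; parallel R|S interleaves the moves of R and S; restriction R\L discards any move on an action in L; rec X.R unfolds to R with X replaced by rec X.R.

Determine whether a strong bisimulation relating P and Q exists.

P ≁ Q

Reachable graph of P (3 states):
  s0 = rec X. c.(a.0\{a})\{b,c,d}\{d} + b.X | =b=> s0, =c=> s1
  s1 = (a.0\{a})\{b,c,d}\{d} | =a=> s2
  s2 = 0\{a}\{b,c,d}\{d} | ·
Reachable graph of Q (2 states):
  t0 = rec X. c.(d.0\{a})\{b,c,d}\{d} + b.X | =b=> t0, =c=> t1
  t1 = (d.0\{a})\{b,c,d}\{d} | ·
Bisimilarity quotient blocks:
  B0 = {s0}
  B1 = {s1}
  B2 = {s2, t1}
  B3 = {t0}
s0 ∈ B0, t0 ∈ B3 → different blocks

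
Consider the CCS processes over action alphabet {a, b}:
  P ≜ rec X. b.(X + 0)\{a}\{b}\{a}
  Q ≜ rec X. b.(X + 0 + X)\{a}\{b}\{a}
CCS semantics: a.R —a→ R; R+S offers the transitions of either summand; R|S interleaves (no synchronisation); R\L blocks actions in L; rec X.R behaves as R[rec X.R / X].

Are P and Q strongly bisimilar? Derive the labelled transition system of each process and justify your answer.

P's transition system — 2 states:
  p0 = rec X. b.(X + 0)\{a}\{b}\{a} has moves —b→ p1
  p1 = ((rec X. b.(X + 0)\{a}\{b}\{a}) + 0)\{a}\{b}\{a} has moves ∅
Q's transition system — 2 states:
  q0 = rec X. b.(X + 0 + X)\{a}\{b}\{a} has moves —b→ q1
  q1 = ((rec X. b.(X + 0 + X)\{a}\{b}\{a}) + 0 + (rec X. b.(X + 0 + X)\{a}\{b}\{a}))\{a}\{b}\{a} has moves ∅
Coarsest stable partition (strong bisimilarity classes):
  B0 = {p0, q0}
  B1 = {p1, q1}
p0 ∈ B0, q0 ∈ B0 → same block

bisimilar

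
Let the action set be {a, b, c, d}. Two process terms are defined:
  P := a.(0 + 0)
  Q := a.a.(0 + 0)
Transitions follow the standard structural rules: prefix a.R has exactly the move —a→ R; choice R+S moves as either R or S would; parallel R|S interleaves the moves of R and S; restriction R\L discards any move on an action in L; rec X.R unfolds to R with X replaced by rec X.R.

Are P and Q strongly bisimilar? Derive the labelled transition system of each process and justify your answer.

not bisimilar

Reachable graph of P (2 states):
  u0 = a.(0 + 0) ⊢ =a=> u1
  u1 = 0 + 0 ⊢ ·
Reachable graph of Q (3 states):
  v0 = a.a.(0 + 0) ⊢ =a=> v1
  v1 = a.(0 + 0) ⊢ =a=> v2
  v2 = 0 + 0 ⊢ ·
Coarsest stable partition (strong bisimilarity classes):
  B0 = {u0, v1}
  B1 = {u1, v2}
  B2 = {v0}
u0 ∈ B0, v0 ∈ B2 → different blocks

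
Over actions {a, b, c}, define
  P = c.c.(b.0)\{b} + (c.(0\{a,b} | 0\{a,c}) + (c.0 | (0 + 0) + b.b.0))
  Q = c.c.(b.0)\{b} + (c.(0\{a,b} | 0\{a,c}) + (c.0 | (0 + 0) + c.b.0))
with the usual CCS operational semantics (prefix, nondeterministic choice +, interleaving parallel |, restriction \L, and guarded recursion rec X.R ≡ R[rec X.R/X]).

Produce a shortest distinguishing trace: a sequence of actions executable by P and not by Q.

Reachable graph of P (7 states):
  s0 = c.c.(b.0)\{b} + (c.(0\{a,b} | 0\{a,c}) + (c.0 | (0 + 0) + b.b.0)) → ··b··> s1, ··c··> s2, ··c··> s3, ··c··> s4
  s1 = b.0 → ··b··> s5
  s2 = 0 | (0 + 0) → stopped
  s3 = 0\{a,b} | 0\{a,c} → stopped
  s4 = c.(b.0)\{b} → ··c··> s6
  s5 = 0 → stopped
  s6 = (b.0)\{b} → stopped
Reachable graph of Q (7 states):
  t0 = c.c.(b.0)\{b} + (c.(0\{a,b} | 0\{a,c}) + (c.0 | (0 + 0) + c.b.0)) → ··c··> t1, ··c··> t2, ··c··> t3, ··c··> t4
  t1 = 0 | (0 + 0) → stopped
  t2 = 0\{a,b} | 0\{a,c} → stopped
  t3 = b.0 → ··b··> t5
  t4 = c.(b.0)\{b} → ··c··> t6
  t5 = 0 → stopped
  t6 = (b.0)\{b} → stopped
Trace ⟨b⟩ through P, begin at {s0}:
  [1] b ⇒ {s1}
  ✓ P
Trace ⟨b⟩ through Q, begin at {t0}:
  [1] b ⇒ ∅ (Q stuck)

b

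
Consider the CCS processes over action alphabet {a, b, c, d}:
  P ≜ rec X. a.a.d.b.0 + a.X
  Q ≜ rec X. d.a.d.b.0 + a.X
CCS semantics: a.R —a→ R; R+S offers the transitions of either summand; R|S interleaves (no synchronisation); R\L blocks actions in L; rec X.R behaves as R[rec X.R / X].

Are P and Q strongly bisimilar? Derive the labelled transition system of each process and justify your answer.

NO

P's transition system — 5 states:
  p0 = rec X. a.a.d.b.0 + a.X ⊢ —a→ p0, —a→ p1
  p1 = a.d.b.0 ⊢ —a→ p2
  p2 = d.b.0 ⊢ —d→ p3
  p3 = b.0 ⊢ —b→ p4
  p4 = 0 ⊢ stopped
Q's transition system — 5 states:
  q0 = rec X. d.a.d.b.0 + a.X ⊢ —a→ q0, —d→ q1
  q1 = a.d.b.0 ⊢ —a→ q2
  q2 = d.b.0 ⊢ —d→ q3
  q3 = b.0 ⊢ —b→ q4
  q4 = 0 ⊢ stopped
Partition-refinement fixed point:
  B0 = {p0}
  B1 = {p1, q1}
  B2 = {p2, q2}
  B3 = {p3, q3}
  B4 = {p4, q4}
  B5 = {q0}
p0 ∈ B0, q0 ∈ B5 → different blocks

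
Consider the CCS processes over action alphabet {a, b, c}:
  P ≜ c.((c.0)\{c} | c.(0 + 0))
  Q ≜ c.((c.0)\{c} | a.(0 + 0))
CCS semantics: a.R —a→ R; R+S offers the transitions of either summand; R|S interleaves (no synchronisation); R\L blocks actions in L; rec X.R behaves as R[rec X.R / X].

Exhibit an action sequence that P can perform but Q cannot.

cc

P's transition system — 3 states:
  m0 = c.((c.0)\{c} | c.(0 + 0)) has moves ··c··> m1
  m1 = (c.0)\{c} | c.(0 + 0) has moves ··c··> m2
  m2 = (c.0)\{c} | (0 + 0) has moves ·
Q's transition system — 3 states:
  n0 = c.((c.0)\{c} | a.(0 + 0)) has moves ··c··> n1
  n1 = (c.0)\{c} | a.(0 + 0) has moves ··a··> n2
  n2 = (c.0)\{c} | (0 + 0) has moves ·
Trace ⟨cc⟩ through P, begin at {m0}:
  after c @ step 1: {m1}
  after c @ step 2: {m2}
  — P admits the full trace.
Trace ⟨cc⟩ through Q, begin at {n0}:
  after c @ step 1: {n1}
  after c @ step 2: ∅  — Q cannot continue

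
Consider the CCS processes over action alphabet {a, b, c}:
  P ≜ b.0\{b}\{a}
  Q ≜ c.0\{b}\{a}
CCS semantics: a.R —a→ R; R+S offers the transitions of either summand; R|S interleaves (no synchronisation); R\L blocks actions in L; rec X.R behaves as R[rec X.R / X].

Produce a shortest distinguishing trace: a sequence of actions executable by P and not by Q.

P's transition system — 2 states:
  u0 = b.0\{b}\{a} | -b-> u1
  u1 = 0\{b}\{a} | stopped
Q's transition system — 2 states:
  v0 = c.0\{b}\{a} | -c-> v1
  v1 = 0\{b}\{a} | stopped
Executing b from P (initial set {u0}):
  step 1 (b): {u1}
  ✓ P
Executing b from Q (initial set {v0}):
  step 1 (b): no successor for Q

b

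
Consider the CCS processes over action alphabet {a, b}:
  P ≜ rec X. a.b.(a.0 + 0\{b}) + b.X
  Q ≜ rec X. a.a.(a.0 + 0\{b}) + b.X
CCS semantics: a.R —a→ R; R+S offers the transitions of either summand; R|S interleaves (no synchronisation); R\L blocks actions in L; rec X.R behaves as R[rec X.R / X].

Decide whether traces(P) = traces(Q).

trace-distinct — witness ⟨ab⟩

Reachable graph of P (4 states):
  u0 = rec X. a.b.(a.0 + 0\{b}) + b.X | —a→ u1, —b→ u0
  u1 = b.(a.0 + 0\{b}) | —b→ u2
  u2 = a.0 + 0\{b} | —a→ u3
  u3 = 0 | deadlocked
Reachable graph of Q (4 states):
  v0 = rec X. a.a.(a.0 + 0\{b}) + b.X | —a→ v1, —b→ v0
  v1 = a.(a.0 + 0\{b}) | —a→ v2
  v2 = a.0 + 0\{b} | —a→ v3
  v3 = 0 | deadlocked
Run σ = ⟨ab⟩ on P: start {u0}
  step 1 (a): {u1}
  step 2 (b): {u2}
  ✓ P
Run σ = ⟨ab⟩ on Q: start {v0}
  step 1 (a): {v1}
  step 2 (b): ∅  — Q cannot continue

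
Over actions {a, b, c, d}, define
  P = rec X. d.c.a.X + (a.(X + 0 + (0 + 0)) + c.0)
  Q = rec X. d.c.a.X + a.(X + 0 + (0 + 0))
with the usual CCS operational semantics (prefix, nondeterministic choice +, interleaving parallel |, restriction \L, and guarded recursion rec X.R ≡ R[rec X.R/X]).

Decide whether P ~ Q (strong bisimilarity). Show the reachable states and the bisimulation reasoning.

P ≁ Q

Reachable graph of P (5 states):
  p0 = rec X. d.c.a.X + (a.(X + 0 + (0 + 0)) + c.0) has moves =a=> p1, =c=> p2, =d=> p3
  p1 = (rec X. d.c.a.X + (a.(X + 0 + (0 + 0)) + c.0)) + 0 + (0 + 0) has moves =a=> p1, =c=> p2, =d=> p3
  p2 = 0 has moves ∅
  p3 = c.a.(rec X. d.c.a.X + (a.(X + 0 + (0 + 0)) + c.0)) has moves =c=> p4
  p4 = a.(rec X. d.c.a.X + (a.(X + 0 + (0 + 0)) + c.0)) has moves =a=> p0
Reachable graph of Q (4 states):
  q0 = rec X. d.c.a.X + a.(X + 0 + (0 + 0)) has moves =a=> q1, =d=> q2
  q1 = (rec X. d.c.a.X + a.(X + 0 + (0 + 0))) + 0 + (0 + 0) has moves =a=> q1, =d=> q2
  q2 = c.a.(rec X. d.c.a.X + a.(X + 0 + (0 + 0))) has moves =c=> q3
  q3 = a.(rec X. d.c.a.X + a.(X + 0 + (0 + 0))) has moves =a=> q0
Coarsest stable partition (strong bisimilarity classes):
  B0 = {p0, p1}
  B1 = {p3}
  B2 = {p4}
  B3 = {p2}
  B4 = {q0, q1}
  B5 = {q2}
  B6 = {q3}
p0 ∈ B0, q0 ∈ B4 → different blocks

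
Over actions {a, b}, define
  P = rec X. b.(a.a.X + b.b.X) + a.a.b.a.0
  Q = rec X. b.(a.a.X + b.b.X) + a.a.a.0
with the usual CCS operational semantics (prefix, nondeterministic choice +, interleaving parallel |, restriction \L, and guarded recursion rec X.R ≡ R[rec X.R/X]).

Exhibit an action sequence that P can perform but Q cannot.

aab

P's transition system — 8 states:
  m0 = rec X. b.(a.a.X + b.b.X) + a.a.b.a.0 → -a-> m1, -b-> m2
  m1 = a.b.a.0 → -a-> m3
  m2 = a.a.(rec X. b.(a.a.X + b.b.X) + a.a.b.a.0) + b.b.(rec X. b.(a.a.X + b.b.X) + a.a.b.a.0) → -a-> m4, -b-> m5
  m3 = b.a.0 → -b-> m6
  m4 = a.(rec X. b.(a.a.X + b.b.X) + a.a.b.a.0) → -a-> m0
  m5 = b.(rec X. b.(a.a.X + b.b.X) + a.a.b.a.0) → -b-> m0
  m6 = a.0 → -a-> m7
  m7 = 0 → deadlocked
Q's transition system — 7 states:
  n0 = rec X. b.(a.a.X + b.b.X) + a.a.a.0 → -a-> n1, -b-> n2
  n1 = a.a.0 → -a-> n3
  n2 = a.a.(rec X. b.(a.a.X + b.b.X) + a.a.a.0) + b.b.(rec X. b.(a.a.X + b.b.X) + a.a.a.0) → -a-> n4, -b-> n5
  n3 = a.0 → -a-> n6
  n4 = a.(rec X. b.(a.a.X + b.b.X) + a.a.a.0) → -a-> n0
  n5 = b.(rec X. b.(a.a.X + b.b.X) + a.a.a.0) → -b-> n0
  n6 = 0 → deadlocked
Run σ = ⟨aab⟩ on P: start {m0}
  step 1 (a): {m1}
  step 2 (a): {m3}
  step 3 (b): {m6}
  ✓ P
Run σ = ⟨aab⟩ on Q: start {n0}
  step 1 (a): {n1}
  step 2 (a): {n3}
  step 3 (b): no successor for Q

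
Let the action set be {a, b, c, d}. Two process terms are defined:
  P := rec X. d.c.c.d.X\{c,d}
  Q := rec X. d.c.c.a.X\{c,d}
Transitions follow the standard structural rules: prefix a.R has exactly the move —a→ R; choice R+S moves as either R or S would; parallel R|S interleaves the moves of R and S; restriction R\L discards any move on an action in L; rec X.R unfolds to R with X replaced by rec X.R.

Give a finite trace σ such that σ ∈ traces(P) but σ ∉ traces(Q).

LTS(P): 5 reachable states
  p0 = rec X. d.c.c.d.X\{c,d} → --d--▸ p1
  p1 = c.c.d.(rec X. d.c.c.d.X\{c,d})\{c,d} → --c--▸ p2
  p2 = c.d.(rec X. d.c.c.d.X\{c,d})\{c,d} → --c--▸ p3
  p3 = d.(rec X. d.c.c.d.X\{c,d})\{c,d} → --d--▸ p4
  p4 = (rec X. d.c.c.d.X\{c,d})\{c,d} → deadlocked
LTS(Q): 5 reachable states
  q0 = rec X. d.c.c.a.X\{c,d} → --d--▸ q1
  q1 = c.c.a.(rec X. d.c.c.a.X\{c,d})\{c,d} → --c--▸ q2
  q2 = c.a.(rec X. d.c.c.a.X\{c,d})\{c,d} → --c--▸ q3
  q3 = a.(rec X. d.c.c.a.X\{c,d})\{c,d} → --a--▸ q4
  q4 = (rec X. d.c.c.a.X\{c,d})\{c,d} → deadlocked
Trace ⟨dccd⟩ through P, begin at {p0}:
  step 1 (d): {p1}
  step 2 (c): {p2}
  step 3 (c): {p3}
  step 4 (d): {p4}
  P completes σ.
Trace ⟨dccd⟩ through Q, begin at {q0}:
  step 1 (d): {q1}
  step 2 (c): {q2}
  step 3 (c): {q3}
  step 4 (d): no successor for Q

dccd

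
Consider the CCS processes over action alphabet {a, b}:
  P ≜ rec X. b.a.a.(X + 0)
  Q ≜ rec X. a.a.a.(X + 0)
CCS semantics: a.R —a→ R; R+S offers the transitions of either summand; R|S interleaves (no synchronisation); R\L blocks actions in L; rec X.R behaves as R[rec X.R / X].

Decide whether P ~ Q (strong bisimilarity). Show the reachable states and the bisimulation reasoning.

NO

Reachable graph of P (4 states):
  p0 = rec X. b.a.a.(X + 0) has moves -b-> p1
  p1 = a.a.((rec X. b.a.a.(X + 0)) + 0) has moves -a-> p2
  p2 = a.((rec X. b.a.a.(X + 0)) + 0) has moves -a-> p3
  p3 = (rec X. b.a.a.(X + 0)) + 0 has moves -b-> p1
Reachable graph of Q (4 states):
  q0 = rec X. a.a.a.(X + 0) has moves -a-> q1
  q1 = a.a.((rec X. a.a.a.(X + 0)) + 0) has moves -a-> q2
  q2 = a.((rec X. a.a.a.(X + 0)) + 0) has moves -a-> q3
  q3 = (rec X. a.a.a.(X + 0)) + 0 has moves -a-> q1
Bisimilarity quotient blocks:
  B0 = {p0, p3}
  B1 = {p1}
  B2 = {p2}
  B3 = {q0, q1, q2, q3}
p0 ∈ B0, q0 ∈ B3 → different blocks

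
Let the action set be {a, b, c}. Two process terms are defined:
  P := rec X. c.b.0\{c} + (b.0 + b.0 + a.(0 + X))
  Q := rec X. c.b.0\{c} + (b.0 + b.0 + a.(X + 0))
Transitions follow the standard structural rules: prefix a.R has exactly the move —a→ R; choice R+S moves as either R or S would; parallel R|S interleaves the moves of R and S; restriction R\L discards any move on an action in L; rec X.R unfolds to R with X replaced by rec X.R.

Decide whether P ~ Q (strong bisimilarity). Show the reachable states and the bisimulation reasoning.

bisimilar

P's transition system — 5 states:
  m0 = rec X. c.b.0\{c} + (b.0 + b.0 + a.(0 + X)) :: ··a··> m1, ··b··> m2, ··c··> m3
  m1 = 0 + (rec X. c.b.0\{c} + (b.0 + b.0 + a.(0 + X))) :: ··a··> m1, ··b··> m2, ··c··> m3
  m2 = 0 :: deadlocked
  m3 = b.0\{c} :: ··b··> m4
  m4 = 0\{c} :: deadlocked
Q's transition system — 5 states:
  n0 = rec X. c.b.0\{c} + (b.0 + b.0 + a.(X + 0)) :: ··a··> n1, ··b··> n2, ··c··> n3
  n1 = (rec X. c.b.0\{c} + (b.0 + b.0 + a.(X + 0))) + 0 :: ··a··> n1, ··b··> n2, ··c··> n3
  n2 = 0 :: deadlocked
  n3 = b.0\{c} :: ··b··> n4
  n4 = 0\{c} :: deadlocked
Partition-refinement fixed point:
  B0 = {m0, m1, n0, n1}
  B1 = {m3, n3}
  B2 = {m2, m4, n2, n4}
m0 ∈ B0, n0 ∈ B0 → same block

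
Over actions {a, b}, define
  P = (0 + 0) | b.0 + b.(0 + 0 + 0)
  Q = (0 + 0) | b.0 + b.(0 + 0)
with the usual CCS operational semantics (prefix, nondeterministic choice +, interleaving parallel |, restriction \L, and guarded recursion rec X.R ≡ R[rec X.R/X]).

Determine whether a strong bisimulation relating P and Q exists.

P ~ Q

P's transition system — 3 states:
  m0 = (0 + 0) | b.0 + b.(0 + 0 + 0) → -b-> m1, -b-> m2
  m1 = (0 + 0) | 0 → stopped
  m2 = 0 + 0 + 0 → stopped
Q's transition system — 3 states:
  n0 = (0 + 0) | b.0 + b.(0 + 0) → -b-> n1, -b-> n2
  n1 = (0 + 0) | 0 → stopped
  n2 = 0 + 0 → stopped
Bisimilarity quotient blocks:
  B0 = {m0, n0}
  B1 = {m1, m2, n1, n2}
m0 ∈ B0, n0 ∈ B0 → same block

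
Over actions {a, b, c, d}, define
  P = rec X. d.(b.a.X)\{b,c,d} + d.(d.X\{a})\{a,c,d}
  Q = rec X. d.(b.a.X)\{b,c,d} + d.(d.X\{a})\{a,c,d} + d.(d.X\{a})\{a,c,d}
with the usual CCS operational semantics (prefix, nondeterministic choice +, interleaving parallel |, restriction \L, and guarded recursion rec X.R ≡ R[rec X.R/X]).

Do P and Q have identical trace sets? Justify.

traces(P) = traces(Q)

P's transition system — 3 states:
  p0 = rec X. d.(b.a.X)\{b,c,d} + d.(d.X\{a})\{a,c,d} ⊢ =d=> p1, =d=> p2
  p1 = (b.a.(rec X. d.(b.a.X)\{b,c,d} + d.(d.X\{a})\{a,c,d}))\{b,c,d} ⊢ (no moves)
  p2 = (d.(rec X. d.(b.a.X)\{b,c,d} + d.(d.X\{a})\{a,c,d})\{a})\{a,c,d} ⊢ (no moves)
Q's transition system — 3 states:
  q0 = rec X. d.(b.a.X)\{b,c,d} + d.(d.X\{a})\{a,c,d} + d.(d.X\{a})\{a,c,d} ⊢ =d=> q1, =d=> q2
  q1 = (b.a.(rec X. d.(b.a.X)\{b,c,d} + d.(d.X\{a})\{a,c,d} + d.(d.X\{a})\{a,c,d}))\{b,c,d} ⊢ (no moves)
  q2 = (d.(rec X. d.(b.a.X)\{b,c,d} + d.(d.X\{a})\{a,c,d} + d.(d.X\{a})\{a,c,d})\{a})\{a,c,d} ⊢ (no moves)
Bisimilarity quotient blocks:
  B0 = {p0, q0}
  B1 = {p1, p2, q1, q2}
p0 ∈ B0, q0 ∈ B0 → same block
Bisimilar ⇒ trace-equivalent.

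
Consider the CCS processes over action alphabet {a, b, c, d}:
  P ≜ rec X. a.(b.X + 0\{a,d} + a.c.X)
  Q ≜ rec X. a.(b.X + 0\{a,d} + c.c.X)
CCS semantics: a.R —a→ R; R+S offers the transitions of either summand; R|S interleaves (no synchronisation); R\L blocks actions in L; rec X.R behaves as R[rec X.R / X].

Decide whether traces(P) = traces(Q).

LTS(P): 3 reachable states
  u0 = rec X. a.(b.X + 0\{a,d} + a.c.X) | ··a··> u1
  u1 = b.(rec X. a.(b.X + 0\{a,d} + a.c.X)) + 0\{a,d} + a.c.(rec X. a.(b.X + 0\{a,d} + a.c.X)) | ··a··> u2, ··b··> u0
  u2 = c.(rec X. a.(b.X + 0\{a,d} + a.c.X)) | ··c··> u0
LTS(Q): 3 reachable states
  v0 = rec X. a.(b.X + 0\{a,d} + c.c.X) | ··a··> v1
  v1 = b.(rec X. a.(b.X + 0\{a,d} + c.c.X)) + 0\{a,d} + c.c.(rec X. a.(b.X + 0\{a,d} + c.c.X)) | ··b··> v0, ··c··> v2
  v2 = c.(rec X. a.(b.X + 0\{a,d} + c.c.X)) | ··c··> v0
Trace ⟨aa⟩ through P, begin at {u0}:
  after a @ step 1: {u1}
  after a @ step 2: {u2}
  P completes σ.
Trace ⟨aa⟩ through Q, begin at {v0}:
  after a @ step 1: {v1}
  after a @ step 2: no successor for Q

traces(P) ≠ traces(Q) — witness ⟨aa⟩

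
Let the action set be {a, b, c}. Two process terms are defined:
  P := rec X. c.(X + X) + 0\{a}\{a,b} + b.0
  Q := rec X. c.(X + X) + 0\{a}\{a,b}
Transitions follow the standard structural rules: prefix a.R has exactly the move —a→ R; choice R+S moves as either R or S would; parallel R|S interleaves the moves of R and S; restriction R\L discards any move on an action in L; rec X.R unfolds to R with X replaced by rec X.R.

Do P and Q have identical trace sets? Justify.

traces(P) ≠ traces(Q) — witness ⟨b⟩

LTS(P): 3 reachable states
  m0 = rec X. c.(X + X) + 0\{a}\{a,b} + b.0 :: ··b··> m1, ··c··> m2
  m1 = 0 :: deadlocked
  m2 = (rec X. c.(X + X) + 0\{a}\{a,b} + b.0) + (rec X. c.(X + X) + 0\{a}\{a,b} + b.0) :: ··b··> m1, ··c··> m2
LTS(Q): 2 reachable states
  n0 = rec X. c.(X + X) + 0\{a}\{a,b} :: ··c··> n1
  n1 = (rec X. c.(X + X) + 0\{a}\{a,b}) + (rec X. c.(X + X) + 0\{a}\{a,b}) :: ··c··> n1
Executing b from P (initial set {m0}):
  [1] b ⇒ {m1}
  P completes σ.
Executing b from Q (initial set {n0}):
  [1] b ⇒ no successor for Q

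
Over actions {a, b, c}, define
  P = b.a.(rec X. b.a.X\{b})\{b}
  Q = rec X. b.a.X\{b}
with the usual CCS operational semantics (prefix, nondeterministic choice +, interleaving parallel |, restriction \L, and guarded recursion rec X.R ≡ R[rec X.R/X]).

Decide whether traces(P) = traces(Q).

traces(P) = traces(Q)

P's transition system — 3 states:
  u0 = b.a.(rec X. b.a.X\{b})\{b} :: --b--▸ u1
  u1 = a.(rec X. b.a.X\{b})\{b} :: --a--▸ u2
  u2 = (rec X. b.a.X\{b})\{b} :: stopped
Q's transition system — 3 states:
  v0 = rec X. b.a.X\{b} :: --b--▸ v1
  v1 = a.(rec X. b.a.X\{b})\{b} :: --a--▸ v2
  v2 = (rec X. b.a.X\{b})\{b} :: stopped
Partition-refinement fixed point:
  B0 = {u0, v0}
  B1 = {u1, v1}
  B2 = {u2, v2}
u0 ∈ B0, v0 ∈ B0 → same block
Bisimilar ⇒ trace-equivalent.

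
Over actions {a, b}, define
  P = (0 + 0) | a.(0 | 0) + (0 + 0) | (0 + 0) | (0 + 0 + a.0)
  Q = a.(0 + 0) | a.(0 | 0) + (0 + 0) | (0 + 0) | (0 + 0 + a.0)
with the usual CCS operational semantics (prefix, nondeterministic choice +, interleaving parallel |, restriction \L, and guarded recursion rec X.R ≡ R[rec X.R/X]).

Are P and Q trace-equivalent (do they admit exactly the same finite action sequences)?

NO — witness ⟨aa⟩

P's transition system — 3 states:
  s0 = (0 + 0) | a.(0 | 0) + (0 + 0) | (0 + 0) | (0 + 0 + a.0) :: =a=> s1, =a=> s2
  s1 = (0 + 0) | (0 + 0) | 0 :: (no moves)
  s2 = (0 + 0) | (0 | 0) :: (no moves)
Q's transition system — 5 states:
  t0 = a.(0 + 0) | a.(0 | 0) + (0 + 0) | (0 + 0) | (0 + 0 + a.0) :: =a=> t1, =a=> t2, =a=> t3
  t1 = (0 + 0) | (0 + 0) | 0 :: (no moves)
  t2 = (0 + 0) | a.(0 | 0) :: =a=> t4
  t3 = a.(0 + 0) | (0 | 0) :: =a=> t4
  t4 = (0 + 0) | (0 | 0) :: (no moves)
Trace ⟨aa⟩ through Q, begin at {t0}:
  [1] a ⇒ {t1, t2, t3}
  [2] a ⇒ {t4}
  — Q admits the full trace.
Trace ⟨aa⟩ through P, begin at {s0}:
  [1] a ⇒ {s1, s2}
  [2] a ⇒ ∅ (P stuck)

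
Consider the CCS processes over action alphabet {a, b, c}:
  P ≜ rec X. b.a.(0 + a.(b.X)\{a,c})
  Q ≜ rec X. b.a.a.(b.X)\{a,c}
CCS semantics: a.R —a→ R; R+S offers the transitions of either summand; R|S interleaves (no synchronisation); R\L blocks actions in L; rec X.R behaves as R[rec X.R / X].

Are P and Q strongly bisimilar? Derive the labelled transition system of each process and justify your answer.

YES

Reachable graph of P (6 states):
  s0 = rec X. b.a.(0 + a.(b.X)\{a,c}) has moves --b--▸ s1
  s1 = a.(0 + a.(b.(rec X. b.a.(0 + a.(b.X)\{a,c})))\{a,c}) has moves --a--▸ s2
  s2 = 0 + a.(b.(rec X. b.a.(0 + a.(b.X)\{a,c})))\{a,c} has moves --a--▸ s3
  s3 = (b.(rec X. b.a.(0 + a.(b.X)\{a,c})))\{a,c} has moves --b--▸ s4
  s4 = (rec X. b.a.(0 + a.(b.X)\{a,c}))\{a,c} has moves --b--▸ s5
  s5 = (a.(0 + a.(b.(rec X. b.a.(0 + a.(b.X)\{a,c})))\{a,c}))\{a,c} has moves ∅
Reachable graph of Q (6 states):
  t0 = rec X. b.a.a.(b.X)\{a,c} has moves --b--▸ t1
  t1 = a.a.(b.(rec X. b.a.a.(b.X)\{a,c}))\{a,c} has moves --a--▸ t2
  t2 = a.(b.(rec X. b.a.a.(b.X)\{a,c}))\{a,c} has moves --a--▸ t3
  t3 = (b.(rec X. b.a.a.(b.X)\{a,c}))\{a,c} has moves --b--▸ t4
  t4 = (rec X. b.a.a.(b.X)\{a,c})\{a,c} has moves --b--▸ t5
  t5 = (a.a.(b.(rec X. b.a.a.(b.X)\{a,c}))\{a,c})\{a,c} has moves ∅
Coarsest stable partition (strong bisimilarity classes):
  B0 = {s0, t0}
  B1 = {s1, t1}
  B2 = {s2, t2}
  B3 = {s3, t3}
  B4 = {s4, t4}
  B5 = {s5, t5}
s0 ∈ B0, t0 ∈ B0 → same block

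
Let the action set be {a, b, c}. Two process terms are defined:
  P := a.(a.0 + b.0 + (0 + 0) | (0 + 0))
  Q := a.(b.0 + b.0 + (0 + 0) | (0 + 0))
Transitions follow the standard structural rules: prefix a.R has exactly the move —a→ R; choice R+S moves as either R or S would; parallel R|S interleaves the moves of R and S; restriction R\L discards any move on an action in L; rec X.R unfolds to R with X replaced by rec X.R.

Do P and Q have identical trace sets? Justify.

traces(P) ≠ traces(Q) — witness ⟨aa⟩

LTS(P): 3 reachable states
  u0 = a.(a.0 + b.0 + (0 + 0) | (0 + 0)) has moves ··a··> u1
  u1 = a.0 + b.0 + (0 + 0) | (0 + 0) has moves ··a··> u2, ··b··> u2
  u2 = 0 has moves ∅
LTS(Q): 3 reachable states
  v0 = a.(b.0 + b.0 + (0 + 0) | (0 + 0)) has moves ··a··> v1
  v1 = b.0 + b.0 + (0 + 0) | (0 + 0) has moves ··b··> v2
  v2 = 0 has moves ∅
Executing aa from P (initial set {u0}):
  [1] a ⇒ {u1}
  [2] a ⇒ {u2}
  ✓ P
Executing aa from Q (initial set {v0}):
  [1] a ⇒ {v1}
  [2] a ⇒ ∅  — Q cannot continue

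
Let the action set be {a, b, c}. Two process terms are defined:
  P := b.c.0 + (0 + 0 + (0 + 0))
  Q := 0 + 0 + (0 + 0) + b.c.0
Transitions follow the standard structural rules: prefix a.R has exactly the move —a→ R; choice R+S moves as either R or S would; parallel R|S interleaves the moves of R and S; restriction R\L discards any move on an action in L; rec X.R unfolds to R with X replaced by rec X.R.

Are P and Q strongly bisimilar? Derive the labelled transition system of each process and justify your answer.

P's transition system — 3 states:
  m0 = b.c.0 + (0 + 0 + (0 + 0)) | =b=> m1
  m1 = c.0 | =c=> m2
  m2 = 0 | ∅
Q's transition system — 3 states:
  n0 = 0 + 0 + (0 + 0) + b.c.0 | =b=> n1
  n1 = c.0 | =c=> n2
  n2 = 0 | ∅
Partition-refinement fixed point:
  B0 = {m0, n0}
  B1 = {m1, n1}
  B2 = {m2, n2}
m0 ∈ B0, n0 ∈ B0 → same block

P ~ Q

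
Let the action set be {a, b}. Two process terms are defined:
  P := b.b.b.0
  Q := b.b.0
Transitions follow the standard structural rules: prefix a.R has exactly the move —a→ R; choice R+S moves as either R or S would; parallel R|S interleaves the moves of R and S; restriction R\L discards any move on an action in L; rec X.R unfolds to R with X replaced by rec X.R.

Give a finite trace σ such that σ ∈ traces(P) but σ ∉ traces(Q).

bbb

LTS(P): 4 reachable states
  u0 = b.b.b.0 ⊢ —b→ u1
  u1 = b.b.0 ⊢ —b→ u2
  u2 = b.0 ⊢ —b→ u3
  u3 = 0 ⊢ deadlocked
LTS(Q): 3 reachable states
  v0 = b.b.0 ⊢ —b→ v1
  v1 = b.0 ⊢ —b→ v2
  v2 = 0 ⊢ deadlocked
Trace ⟨bbb⟩ through P, begin at {u0}:
  step 1 (b): {u1}
  step 2 (b): {u2}
  step 3 (b): {u3}
  — P admits the full trace.
Trace ⟨bbb⟩ through Q, begin at {v0}:
  step 1 (b): {v1}
  step 2 (b): {v2}
  step 3 (b): no successor for Q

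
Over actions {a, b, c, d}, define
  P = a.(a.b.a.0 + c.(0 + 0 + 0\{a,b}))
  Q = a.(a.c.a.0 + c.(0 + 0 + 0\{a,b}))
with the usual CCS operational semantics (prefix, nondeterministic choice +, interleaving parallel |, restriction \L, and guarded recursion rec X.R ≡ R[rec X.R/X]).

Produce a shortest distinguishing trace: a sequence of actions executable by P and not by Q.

Reachable graph of P (6 states):
  u0 = a.(a.b.a.0 + c.(0 + 0 + 0\{a,b})) has moves -a-> u1
  u1 = a.b.a.0 + c.(0 + 0 + 0\{a,b}) has moves -a-> u2, -c-> u3
  u2 = b.a.0 has moves -b-> u4
  u3 = 0 + 0 + 0\{a,b} has moves deadlocked
  u4 = a.0 has moves -a-> u5
  u5 = 0 has moves deadlocked
Reachable graph of Q (6 states):
  v0 = a.(a.c.a.0 + c.(0 + 0 + 0\{a,b})) has moves -a-> v1
  v1 = a.c.a.0 + c.(0 + 0 + 0\{a,b}) has moves -a-> v2, -c-> v3
  v2 = c.a.0 has moves -c-> v4
  v3 = 0 + 0 + 0\{a,b} has moves deadlocked
  v4 = a.0 has moves -a-> v5
  v5 = 0 has moves deadlocked
Executing aab from P (initial set {u0}):
  [1] a ⇒ {u1}
  [2] a ⇒ {u2}
  [3] b ⇒ {u4}
  — P admits the full trace.
Executing aab from Q (initial set {v0}):
  [1] a ⇒ {v1}
  [2] a ⇒ {v2}
  [3] b ⇒ no successor for Q

aab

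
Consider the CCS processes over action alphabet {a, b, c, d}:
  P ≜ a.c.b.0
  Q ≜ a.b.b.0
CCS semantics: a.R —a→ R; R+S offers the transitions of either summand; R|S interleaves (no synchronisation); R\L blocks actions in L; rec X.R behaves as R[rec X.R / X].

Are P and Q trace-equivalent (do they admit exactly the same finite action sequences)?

P's transition system — 4 states:
  m0 = a.c.b.0 ⊢ --a--▸ m1
  m1 = c.b.0 ⊢ --c--▸ m2
  m2 = b.0 ⊢ --b--▸ m3
  m3 = 0 ⊢ ·
Q's transition system — 4 states:
  n0 = a.b.b.0 ⊢ --a--▸ n1
  n1 = b.b.0 ⊢ --b--▸ n2
  n2 = b.0 ⊢ --b--▸ n3
  n3 = 0 ⊢ ·
Trace ⟨ac⟩ through P, begin at {m0}:
  after a @ step 1: {m1}
  after c @ step 2: {m2}
  ✓ P
Trace ⟨ac⟩ through Q, begin at {n0}:
  after a @ step 1: {n1}
  after c @ step 2: ∅ (Q stuck)

trace-distinct — witness ⟨ac⟩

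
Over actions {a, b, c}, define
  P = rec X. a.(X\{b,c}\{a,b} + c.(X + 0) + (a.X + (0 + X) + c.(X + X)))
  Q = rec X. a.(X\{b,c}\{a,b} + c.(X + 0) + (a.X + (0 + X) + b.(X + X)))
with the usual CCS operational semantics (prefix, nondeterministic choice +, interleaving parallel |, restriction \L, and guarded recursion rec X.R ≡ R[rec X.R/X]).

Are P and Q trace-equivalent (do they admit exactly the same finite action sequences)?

P's transition system — 4 states:
  u0 = rec X. a.(X\{b,c}\{a,b} + c.(X + 0) + (a.X + (0 + X) + c.(X + X))) ⊢ --a--▸ u1
  u1 = (rec X. a.(X\{b,c}\{a,b} + c.(X + 0) + (a.X + (0 + X) + c.(X + X))))\{b,c}\{a,b} + c.((rec X. a.(X\{b,c}\{a,b} + c.(X + 0) + (a.X + (0 + X) + c.(X + X)))) + 0) + (a.(rec X. a.(X\{b,c}\{a,b} + c.(X + 0) + (a.X + (0 + X) + c.(X + X)))) + (0 + (rec X. a.(X\{b,c}\{a,b} + c.(X + 0) + (a.X + (0 + X) + c.(X + X))))) + c.((rec X. a.(X\{b,c}\{a,b} + c.(X + 0) + (a.X + (0 + X) + c.(X + X)))) + (rec X. a.(X\{b,c}\{a,b} + c.(X + 0) + (a.X + (0 + X) + c.(X + X)))))) ⊢ --a--▸ u0, --a--▸ u1, --c--▸ u2, --c--▸ u3
  u2 = (rec X. a.(X\{b,c}\{a,b} + c.(X + 0) + (a.X + (0 + X) + c.(X + X)))) + (rec X. a.(X\{b,c}\{a,b} + c.(X + 0) + (a.X + (0 + X) + c.(X + X)))) ⊢ --a--▸ u1
  u3 = (rec X. a.(X\{b,c}\{a,b} + c.(X + 0) + (a.X + (0 + X) + c.(X + X)))) + 0 ⊢ --a--▸ u1
Q's transition system — 4 states:
  v0 = rec X. a.(X\{b,c}\{a,b} + c.(X + 0) + (a.X + (0 + X) + b.(X + X))) ⊢ --a--▸ v1
  v1 = (rec X. a.(X\{b,c}\{a,b} + c.(X + 0) + (a.X + (0 + X) + b.(X + X))))\{b,c}\{a,b} + c.((rec X. a.(X\{b,c}\{a,b} + c.(X + 0) + (a.X + (0 + X) + b.(X + X)))) + 0) + (a.(rec X. a.(X\{b,c}\{a,b} + c.(X + 0) + (a.X + (0 + X) + b.(X + X)))) + (0 + (rec X. a.(X\{b,c}\{a,b} + c.(X + 0) + (a.X + (0 + X) + b.(X + X))))) + b.((rec X. a.(X\{b,c}\{a,b} + c.(X + 0) + (a.X + (0 + X) + b.(X + X)))) + (rec X. a.(X\{b,c}\{a,b} + c.(X + 0) + (a.X + (0 + X) + b.(X + X)))))) ⊢ --a--▸ v0, --a--▸ v1, --b--▸ v2, --c--▸ v3
  v2 = (rec X. a.(X\{b,c}\{a,b} + c.(X + 0) + (a.X + (0 + X) + b.(X + X)))) + (rec X. a.(X\{b,c}\{a,b} + c.(X + 0) + (a.X + (0 + X) + b.(X + X)))) ⊢ --a--▸ v1
  v3 = (rec X. a.(X\{b,c}\{a,b} + c.(X + 0) + (a.X + (0 + X) + b.(X + X)))) + 0 ⊢ --a--▸ v1
Trace ⟨ab⟩ through Q, begin at {v0}:
  after a @ step 1: {v1}
  after b @ step 2: {v2}
  Q completes σ.
Trace ⟨ab⟩ through P, begin at {u0}:
  after a @ step 1: {u1}
  after b @ step 2: no successor for P

traces(P) ≠ traces(Q) — witness ⟨ab⟩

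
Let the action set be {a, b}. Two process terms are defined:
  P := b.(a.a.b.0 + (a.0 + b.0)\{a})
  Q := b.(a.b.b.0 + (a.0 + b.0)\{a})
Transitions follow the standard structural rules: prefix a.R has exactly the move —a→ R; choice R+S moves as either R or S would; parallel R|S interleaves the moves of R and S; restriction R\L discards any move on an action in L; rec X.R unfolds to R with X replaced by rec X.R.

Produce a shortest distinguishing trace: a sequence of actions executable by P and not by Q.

Reachable graph of P (6 states):
  p0 = b.(a.a.b.0 + (a.0 + b.0)\{a}) → --b--▸ p1
  p1 = a.a.b.0 + (a.0 + b.0)\{a} → --a--▸ p2, --b--▸ p3
  p2 = a.b.0 → --a--▸ p4
  p3 = 0\{a} → ·
  p4 = b.0 → --b--▸ p5
  p5 = 0 → ·
Reachable graph of Q (6 states):
  q0 = b.(a.b.b.0 + (a.0 + b.0)\{a}) → --b--▸ q1
  q1 = a.b.b.0 + (a.0 + b.0)\{a} → --a--▸ q2, --b--▸ q3
  q2 = b.b.0 → --b--▸ q4
  q3 = 0\{a} → ·
  q4 = b.0 → --b--▸ q5
  q5 = 0 → ·
Run σ = ⟨baa⟩ on P: start {p0}
  step 1 (b): {p1}
  step 2 (a): {p2}
  step 3 (a): {p4}
  ✓ P
Run σ = ⟨baa⟩ on Q: start {q0}
  step 1 (b): {q1}
  step 2 (a): {q2}
  step 3 (a): no successor for Q

baa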